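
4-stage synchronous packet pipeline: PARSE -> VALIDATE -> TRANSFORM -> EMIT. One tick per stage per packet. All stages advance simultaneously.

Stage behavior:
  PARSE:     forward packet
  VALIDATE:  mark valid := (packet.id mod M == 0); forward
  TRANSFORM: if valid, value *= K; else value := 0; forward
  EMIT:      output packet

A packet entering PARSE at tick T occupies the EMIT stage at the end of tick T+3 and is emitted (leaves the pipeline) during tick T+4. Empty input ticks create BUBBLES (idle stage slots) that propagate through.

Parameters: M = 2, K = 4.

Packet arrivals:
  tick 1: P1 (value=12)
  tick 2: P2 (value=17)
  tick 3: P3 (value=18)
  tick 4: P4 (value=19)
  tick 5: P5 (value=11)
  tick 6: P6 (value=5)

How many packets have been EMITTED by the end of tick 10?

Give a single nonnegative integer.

Answer: 6

Derivation:
Tick 1: [PARSE:P1(v=12,ok=F), VALIDATE:-, TRANSFORM:-, EMIT:-] out:-; in:P1
Tick 2: [PARSE:P2(v=17,ok=F), VALIDATE:P1(v=12,ok=F), TRANSFORM:-, EMIT:-] out:-; in:P2
Tick 3: [PARSE:P3(v=18,ok=F), VALIDATE:P2(v=17,ok=T), TRANSFORM:P1(v=0,ok=F), EMIT:-] out:-; in:P3
Tick 4: [PARSE:P4(v=19,ok=F), VALIDATE:P3(v=18,ok=F), TRANSFORM:P2(v=68,ok=T), EMIT:P1(v=0,ok=F)] out:-; in:P4
Tick 5: [PARSE:P5(v=11,ok=F), VALIDATE:P4(v=19,ok=T), TRANSFORM:P3(v=0,ok=F), EMIT:P2(v=68,ok=T)] out:P1(v=0); in:P5
Tick 6: [PARSE:P6(v=5,ok=F), VALIDATE:P5(v=11,ok=F), TRANSFORM:P4(v=76,ok=T), EMIT:P3(v=0,ok=F)] out:P2(v=68); in:P6
Tick 7: [PARSE:-, VALIDATE:P6(v=5,ok=T), TRANSFORM:P5(v=0,ok=F), EMIT:P4(v=76,ok=T)] out:P3(v=0); in:-
Tick 8: [PARSE:-, VALIDATE:-, TRANSFORM:P6(v=20,ok=T), EMIT:P5(v=0,ok=F)] out:P4(v=76); in:-
Tick 9: [PARSE:-, VALIDATE:-, TRANSFORM:-, EMIT:P6(v=20,ok=T)] out:P5(v=0); in:-
Tick 10: [PARSE:-, VALIDATE:-, TRANSFORM:-, EMIT:-] out:P6(v=20); in:-
Emitted by tick 10: ['P1', 'P2', 'P3', 'P4', 'P5', 'P6']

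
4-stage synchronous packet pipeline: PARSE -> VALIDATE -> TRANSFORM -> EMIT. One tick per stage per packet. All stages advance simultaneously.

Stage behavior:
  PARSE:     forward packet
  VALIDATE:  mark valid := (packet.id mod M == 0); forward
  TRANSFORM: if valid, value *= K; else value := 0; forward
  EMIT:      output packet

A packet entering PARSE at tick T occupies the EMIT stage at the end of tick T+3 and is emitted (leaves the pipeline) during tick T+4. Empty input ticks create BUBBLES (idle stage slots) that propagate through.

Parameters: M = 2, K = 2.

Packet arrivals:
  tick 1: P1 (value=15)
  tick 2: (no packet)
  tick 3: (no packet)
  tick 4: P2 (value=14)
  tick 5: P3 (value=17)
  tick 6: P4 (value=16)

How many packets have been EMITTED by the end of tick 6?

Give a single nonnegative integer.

Tick 1: [PARSE:P1(v=15,ok=F), VALIDATE:-, TRANSFORM:-, EMIT:-] out:-; in:P1
Tick 2: [PARSE:-, VALIDATE:P1(v=15,ok=F), TRANSFORM:-, EMIT:-] out:-; in:-
Tick 3: [PARSE:-, VALIDATE:-, TRANSFORM:P1(v=0,ok=F), EMIT:-] out:-; in:-
Tick 4: [PARSE:P2(v=14,ok=F), VALIDATE:-, TRANSFORM:-, EMIT:P1(v=0,ok=F)] out:-; in:P2
Tick 5: [PARSE:P3(v=17,ok=F), VALIDATE:P2(v=14,ok=T), TRANSFORM:-, EMIT:-] out:P1(v=0); in:P3
Tick 6: [PARSE:P4(v=16,ok=F), VALIDATE:P3(v=17,ok=F), TRANSFORM:P2(v=28,ok=T), EMIT:-] out:-; in:P4
Emitted by tick 6: ['P1']

Answer: 1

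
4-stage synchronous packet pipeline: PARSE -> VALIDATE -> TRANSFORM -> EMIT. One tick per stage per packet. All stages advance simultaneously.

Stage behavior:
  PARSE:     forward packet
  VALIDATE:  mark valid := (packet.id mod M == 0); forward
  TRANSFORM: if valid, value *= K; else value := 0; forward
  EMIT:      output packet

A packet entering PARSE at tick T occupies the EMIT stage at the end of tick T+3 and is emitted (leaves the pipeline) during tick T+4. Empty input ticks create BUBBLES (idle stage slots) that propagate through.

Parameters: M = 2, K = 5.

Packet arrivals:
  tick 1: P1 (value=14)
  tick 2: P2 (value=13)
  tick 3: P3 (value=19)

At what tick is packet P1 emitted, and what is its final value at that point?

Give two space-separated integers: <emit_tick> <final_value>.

Tick 1: [PARSE:P1(v=14,ok=F), VALIDATE:-, TRANSFORM:-, EMIT:-] out:-; in:P1
Tick 2: [PARSE:P2(v=13,ok=F), VALIDATE:P1(v=14,ok=F), TRANSFORM:-, EMIT:-] out:-; in:P2
Tick 3: [PARSE:P3(v=19,ok=F), VALIDATE:P2(v=13,ok=T), TRANSFORM:P1(v=0,ok=F), EMIT:-] out:-; in:P3
Tick 4: [PARSE:-, VALIDATE:P3(v=19,ok=F), TRANSFORM:P2(v=65,ok=T), EMIT:P1(v=0,ok=F)] out:-; in:-
Tick 5: [PARSE:-, VALIDATE:-, TRANSFORM:P3(v=0,ok=F), EMIT:P2(v=65,ok=T)] out:P1(v=0); in:-
Tick 6: [PARSE:-, VALIDATE:-, TRANSFORM:-, EMIT:P3(v=0,ok=F)] out:P2(v=65); in:-
Tick 7: [PARSE:-, VALIDATE:-, TRANSFORM:-, EMIT:-] out:P3(v=0); in:-
P1: arrives tick 1, valid=False (id=1, id%2=1), emit tick 5, final value 0

Answer: 5 0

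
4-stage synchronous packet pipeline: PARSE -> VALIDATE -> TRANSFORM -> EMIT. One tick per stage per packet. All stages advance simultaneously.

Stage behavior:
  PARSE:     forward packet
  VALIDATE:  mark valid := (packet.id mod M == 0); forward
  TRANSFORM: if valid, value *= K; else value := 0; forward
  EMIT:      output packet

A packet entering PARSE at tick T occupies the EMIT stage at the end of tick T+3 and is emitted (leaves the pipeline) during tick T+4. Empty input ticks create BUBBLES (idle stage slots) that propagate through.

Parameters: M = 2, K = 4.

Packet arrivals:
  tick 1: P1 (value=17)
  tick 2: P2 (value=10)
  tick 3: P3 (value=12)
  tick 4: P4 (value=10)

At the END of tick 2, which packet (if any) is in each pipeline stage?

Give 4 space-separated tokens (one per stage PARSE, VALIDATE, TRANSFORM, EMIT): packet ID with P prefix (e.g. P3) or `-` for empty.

Tick 1: [PARSE:P1(v=17,ok=F), VALIDATE:-, TRANSFORM:-, EMIT:-] out:-; in:P1
Tick 2: [PARSE:P2(v=10,ok=F), VALIDATE:P1(v=17,ok=F), TRANSFORM:-, EMIT:-] out:-; in:P2
At end of tick 2: ['P2', 'P1', '-', '-']

Answer: P2 P1 - -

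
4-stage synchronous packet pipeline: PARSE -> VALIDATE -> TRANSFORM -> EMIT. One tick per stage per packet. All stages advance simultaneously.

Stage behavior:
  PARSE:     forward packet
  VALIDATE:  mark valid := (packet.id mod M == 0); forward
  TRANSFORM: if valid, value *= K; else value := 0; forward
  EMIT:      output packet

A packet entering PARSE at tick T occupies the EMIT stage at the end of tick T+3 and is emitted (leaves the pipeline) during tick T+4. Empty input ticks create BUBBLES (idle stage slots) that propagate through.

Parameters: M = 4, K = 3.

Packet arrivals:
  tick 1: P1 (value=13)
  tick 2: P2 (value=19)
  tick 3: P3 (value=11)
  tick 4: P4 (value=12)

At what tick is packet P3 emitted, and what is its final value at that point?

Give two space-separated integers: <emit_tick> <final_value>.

Answer: 7 0

Derivation:
Tick 1: [PARSE:P1(v=13,ok=F), VALIDATE:-, TRANSFORM:-, EMIT:-] out:-; in:P1
Tick 2: [PARSE:P2(v=19,ok=F), VALIDATE:P1(v=13,ok=F), TRANSFORM:-, EMIT:-] out:-; in:P2
Tick 3: [PARSE:P3(v=11,ok=F), VALIDATE:P2(v=19,ok=F), TRANSFORM:P1(v=0,ok=F), EMIT:-] out:-; in:P3
Tick 4: [PARSE:P4(v=12,ok=F), VALIDATE:P3(v=11,ok=F), TRANSFORM:P2(v=0,ok=F), EMIT:P1(v=0,ok=F)] out:-; in:P4
Tick 5: [PARSE:-, VALIDATE:P4(v=12,ok=T), TRANSFORM:P3(v=0,ok=F), EMIT:P2(v=0,ok=F)] out:P1(v=0); in:-
Tick 6: [PARSE:-, VALIDATE:-, TRANSFORM:P4(v=36,ok=T), EMIT:P3(v=0,ok=F)] out:P2(v=0); in:-
Tick 7: [PARSE:-, VALIDATE:-, TRANSFORM:-, EMIT:P4(v=36,ok=T)] out:P3(v=0); in:-
Tick 8: [PARSE:-, VALIDATE:-, TRANSFORM:-, EMIT:-] out:P4(v=36); in:-
P3: arrives tick 3, valid=False (id=3, id%4=3), emit tick 7, final value 0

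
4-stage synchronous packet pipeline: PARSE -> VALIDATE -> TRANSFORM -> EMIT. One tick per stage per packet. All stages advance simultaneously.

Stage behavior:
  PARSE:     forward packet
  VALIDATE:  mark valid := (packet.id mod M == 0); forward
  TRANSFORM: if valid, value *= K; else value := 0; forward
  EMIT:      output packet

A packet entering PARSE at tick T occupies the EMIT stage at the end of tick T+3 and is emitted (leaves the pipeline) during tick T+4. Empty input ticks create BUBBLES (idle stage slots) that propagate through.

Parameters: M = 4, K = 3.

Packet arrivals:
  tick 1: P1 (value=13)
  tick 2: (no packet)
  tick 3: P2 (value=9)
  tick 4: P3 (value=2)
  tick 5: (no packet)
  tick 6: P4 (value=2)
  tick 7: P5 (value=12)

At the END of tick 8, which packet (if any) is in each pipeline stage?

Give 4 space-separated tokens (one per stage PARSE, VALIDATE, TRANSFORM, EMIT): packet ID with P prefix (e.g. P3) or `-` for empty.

Tick 1: [PARSE:P1(v=13,ok=F), VALIDATE:-, TRANSFORM:-, EMIT:-] out:-; in:P1
Tick 2: [PARSE:-, VALIDATE:P1(v=13,ok=F), TRANSFORM:-, EMIT:-] out:-; in:-
Tick 3: [PARSE:P2(v=9,ok=F), VALIDATE:-, TRANSFORM:P1(v=0,ok=F), EMIT:-] out:-; in:P2
Tick 4: [PARSE:P3(v=2,ok=F), VALIDATE:P2(v=9,ok=F), TRANSFORM:-, EMIT:P1(v=0,ok=F)] out:-; in:P3
Tick 5: [PARSE:-, VALIDATE:P3(v=2,ok=F), TRANSFORM:P2(v=0,ok=F), EMIT:-] out:P1(v=0); in:-
Tick 6: [PARSE:P4(v=2,ok=F), VALIDATE:-, TRANSFORM:P3(v=0,ok=F), EMIT:P2(v=0,ok=F)] out:-; in:P4
Tick 7: [PARSE:P5(v=12,ok=F), VALIDATE:P4(v=2,ok=T), TRANSFORM:-, EMIT:P3(v=0,ok=F)] out:P2(v=0); in:P5
Tick 8: [PARSE:-, VALIDATE:P5(v=12,ok=F), TRANSFORM:P4(v=6,ok=T), EMIT:-] out:P3(v=0); in:-
At end of tick 8: ['-', 'P5', 'P4', '-']

Answer: - P5 P4 -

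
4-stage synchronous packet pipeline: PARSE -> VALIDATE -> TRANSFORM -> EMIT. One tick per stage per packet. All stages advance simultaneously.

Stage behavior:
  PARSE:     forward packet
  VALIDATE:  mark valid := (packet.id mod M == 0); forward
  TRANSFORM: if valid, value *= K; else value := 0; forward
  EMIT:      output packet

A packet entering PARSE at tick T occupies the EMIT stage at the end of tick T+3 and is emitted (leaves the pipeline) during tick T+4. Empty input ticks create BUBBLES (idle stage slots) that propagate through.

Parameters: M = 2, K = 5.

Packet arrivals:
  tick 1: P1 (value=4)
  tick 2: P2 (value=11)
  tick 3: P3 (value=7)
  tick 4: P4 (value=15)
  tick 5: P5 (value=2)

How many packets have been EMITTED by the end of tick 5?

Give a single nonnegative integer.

Answer: 1

Derivation:
Tick 1: [PARSE:P1(v=4,ok=F), VALIDATE:-, TRANSFORM:-, EMIT:-] out:-; in:P1
Tick 2: [PARSE:P2(v=11,ok=F), VALIDATE:P1(v=4,ok=F), TRANSFORM:-, EMIT:-] out:-; in:P2
Tick 3: [PARSE:P3(v=7,ok=F), VALIDATE:P2(v=11,ok=T), TRANSFORM:P1(v=0,ok=F), EMIT:-] out:-; in:P3
Tick 4: [PARSE:P4(v=15,ok=F), VALIDATE:P3(v=7,ok=F), TRANSFORM:P2(v=55,ok=T), EMIT:P1(v=0,ok=F)] out:-; in:P4
Tick 5: [PARSE:P5(v=2,ok=F), VALIDATE:P4(v=15,ok=T), TRANSFORM:P3(v=0,ok=F), EMIT:P2(v=55,ok=T)] out:P1(v=0); in:P5
Emitted by tick 5: ['P1']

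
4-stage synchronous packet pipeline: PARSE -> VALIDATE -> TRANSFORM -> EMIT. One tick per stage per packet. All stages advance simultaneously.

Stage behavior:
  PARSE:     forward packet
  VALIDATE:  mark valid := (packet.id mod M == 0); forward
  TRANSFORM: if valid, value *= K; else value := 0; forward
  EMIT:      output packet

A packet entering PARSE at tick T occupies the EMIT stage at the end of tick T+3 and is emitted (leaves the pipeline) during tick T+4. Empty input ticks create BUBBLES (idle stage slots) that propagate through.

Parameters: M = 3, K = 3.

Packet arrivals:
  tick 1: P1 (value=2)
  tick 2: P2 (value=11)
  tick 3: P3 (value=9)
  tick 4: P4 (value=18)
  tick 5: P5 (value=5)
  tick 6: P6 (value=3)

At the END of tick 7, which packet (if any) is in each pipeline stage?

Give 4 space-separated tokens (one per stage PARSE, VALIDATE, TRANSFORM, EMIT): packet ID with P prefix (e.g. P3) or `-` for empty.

Answer: - P6 P5 P4

Derivation:
Tick 1: [PARSE:P1(v=2,ok=F), VALIDATE:-, TRANSFORM:-, EMIT:-] out:-; in:P1
Tick 2: [PARSE:P2(v=11,ok=F), VALIDATE:P1(v=2,ok=F), TRANSFORM:-, EMIT:-] out:-; in:P2
Tick 3: [PARSE:P3(v=9,ok=F), VALIDATE:P2(v=11,ok=F), TRANSFORM:P1(v=0,ok=F), EMIT:-] out:-; in:P3
Tick 4: [PARSE:P4(v=18,ok=F), VALIDATE:P3(v=9,ok=T), TRANSFORM:P2(v=0,ok=F), EMIT:P1(v=0,ok=F)] out:-; in:P4
Tick 5: [PARSE:P5(v=5,ok=F), VALIDATE:P4(v=18,ok=F), TRANSFORM:P3(v=27,ok=T), EMIT:P2(v=0,ok=F)] out:P1(v=0); in:P5
Tick 6: [PARSE:P6(v=3,ok=F), VALIDATE:P5(v=5,ok=F), TRANSFORM:P4(v=0,ok=F), EMIT:P3(v=27,ok=T)] out:P2(v=0); in:P6
Tick 7: [PARSE:-, VALIDATE:P6(v=3,ok=T), TRANSFORM:P5(v=0,ok=F), EMIT:P4(v=0,ok=F)] out:P3(v=27); in:-
At end of tick 7: ['-', 'P6', 'P5', 'P4']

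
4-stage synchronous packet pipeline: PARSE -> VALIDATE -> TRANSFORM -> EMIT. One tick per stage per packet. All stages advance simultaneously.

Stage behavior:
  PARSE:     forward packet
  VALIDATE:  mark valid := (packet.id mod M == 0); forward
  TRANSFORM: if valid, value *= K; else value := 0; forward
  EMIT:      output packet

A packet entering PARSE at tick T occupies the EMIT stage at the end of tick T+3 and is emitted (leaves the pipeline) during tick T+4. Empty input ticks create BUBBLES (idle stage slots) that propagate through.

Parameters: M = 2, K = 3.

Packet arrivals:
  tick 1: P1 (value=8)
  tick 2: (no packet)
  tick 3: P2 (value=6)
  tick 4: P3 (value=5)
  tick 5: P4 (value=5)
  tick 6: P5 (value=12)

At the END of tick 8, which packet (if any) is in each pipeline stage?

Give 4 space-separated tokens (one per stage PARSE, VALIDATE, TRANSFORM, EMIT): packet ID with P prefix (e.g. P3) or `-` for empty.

Tick 1: [PARSE:P1(v=8,ok=F), VALIDATE:-, TRANSFORM:-, EMIT:-] out:-; in:P1
Tick 2: [PARSE:-, VALIDATE:P1(v=8,ok=F), TRANSFORM:-, EMIT:-] out:-; in:-
Tick 3: [PARSE:P2(v=6,ok=F), VALIDATE:-, TRANSFORM:P1(v=0,ok=F), EMIT:-] out:-; in:P2
Tick 4: [PARSE:P3(v=5,ok=F), VALIDATE:P2(v=6,ok=T), TRANSFORM:-, EMIT:P1(v=0,ok=F)] out:-; in:P3
Tick 5: [PARSE:P4(v=5,ok=F), VALIDATE:P3(v=5,ok=F), TRANSFORM:P2(v=18,ok=T), EMIT:-] out:P1(v=0); in:P4
Tick 6: [PARSE:P5(v=12,ok=F), VALIDATE:P4(v=5,ok=T), TRANSFORM:P3(v=0,ok=F), EMIT:P2(v=18,ok=T)] out:-; in:P5
Tick 7: [PARSE:-, VALIDATE:P5(v=12,ok=F), TRANSFORM:P4(v=15,ok=T), EMIT:P3(v=0,ok=F)] out:P2(v=18); in:-
Tick 8: [PARSE:-, VALIDATE:-, TRANSFORM:P5(v=0,ok=F), EMIT:P4(v=15,ok=T)] out:P3(v=0); in:-
At end of tick 8: ['-', '-', 'P5', 'P4']

Answer: - - P5 P4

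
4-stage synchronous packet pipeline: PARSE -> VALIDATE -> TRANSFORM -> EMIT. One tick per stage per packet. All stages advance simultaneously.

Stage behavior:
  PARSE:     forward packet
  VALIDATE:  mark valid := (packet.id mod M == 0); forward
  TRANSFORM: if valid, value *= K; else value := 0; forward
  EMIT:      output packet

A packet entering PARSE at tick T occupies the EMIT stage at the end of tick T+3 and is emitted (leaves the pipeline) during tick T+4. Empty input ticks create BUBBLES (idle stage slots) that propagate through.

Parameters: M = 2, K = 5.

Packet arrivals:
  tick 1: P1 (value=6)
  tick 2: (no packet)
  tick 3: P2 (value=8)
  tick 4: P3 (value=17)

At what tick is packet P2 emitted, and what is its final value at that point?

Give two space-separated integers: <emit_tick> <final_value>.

Tick 1: [PARSE:P1(v=6,ok=F), VALIDATE:-, TRANSFORM:-, EMIT:-] out:-; in:P1
Tick 2: [PARSE:-, VALIDATE:P1(v=6,ok=F), TRANSFORM:-, EMIT:-] out:-; in:-
Tick 3: [PARSE:P2(v=8,ok=F), VALIDATE:-, TRANSFORM:P1(v=0,ok=F), EMIT:-] out:-; in:P2
Tick 4: [PARSE:P3(v=17,ok=F), VALIDATE:P2(v=8,ok=T), TRANSFORM:-, EMIT:P1(v=0,ok=F)] out:-; in:P3
Tick 5: [PARSE:-, VALIDATE:P3(v=17,ok=F), TRANSFORM:P2(v=40,ok=T), EMIT:-] out:P1(v=0); in:-
Tick 6: [PARSE:-, VALIDATE:-, TRANSFORM:P3(v=0,ok=F), EMIT:P2(v=40,ok=T)] out:-; in:-
Tick 7: [PARSE:-, VALIDATE:-, TRANSFORM:-, EMIT:P3(v=0,ok=F)] out:P2(v=40); in:-
Tick 8: [PARSE:-, VALIDATE:-, TRANSFORM:-, EMIT:-] out:P3(v=0); in:-
P2: arrives tick 3, valid=True (id=2, id%2=0), emit tick 7, final value 40

Answer: 7 40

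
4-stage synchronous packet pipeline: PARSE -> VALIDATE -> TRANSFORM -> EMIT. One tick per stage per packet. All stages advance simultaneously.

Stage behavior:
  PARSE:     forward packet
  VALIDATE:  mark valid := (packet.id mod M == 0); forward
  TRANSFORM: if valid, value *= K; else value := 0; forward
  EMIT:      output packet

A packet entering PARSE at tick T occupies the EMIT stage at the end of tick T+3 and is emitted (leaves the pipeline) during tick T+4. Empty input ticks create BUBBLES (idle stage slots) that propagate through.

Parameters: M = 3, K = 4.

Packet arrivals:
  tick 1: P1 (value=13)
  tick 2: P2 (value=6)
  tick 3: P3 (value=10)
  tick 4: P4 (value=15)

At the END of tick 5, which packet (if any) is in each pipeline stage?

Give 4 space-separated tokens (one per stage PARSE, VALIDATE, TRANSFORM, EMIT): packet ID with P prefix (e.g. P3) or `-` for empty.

Answer: - P4 P3 P2

Derivation:
Tick 1: [PARSE:P1(v=13,ok=F), VALIDATE:-, TRANSFORM:-, EMIT:-] out:-; in:P1
Tick 2: [PARSE:P2(v=6,ok=F), VALIDATE:P1(v=13,ok=F), TRANSFORM:-, EMIT:-] out:-; in:P2
Tick 3: [PARSE:P3(v=10,ok=F), VALIDATE:P2(v=6,ok=F), TRANSFORM:P1(v=0,ok=F), EMIT:-] out:-; in:P3
Tick 4: [PARSE:P4(v=15,ok=F), VALIDATE:P3(v=10,ok=T), TRANSFORM:P2(v=0,ok=F), EMIT:P1(v=0,ok=F)] out:-; in:P4
Tick 5: [PARSE:-, VALIDATE:P4(v=15,ok=F), TRANSFORM:P3(v=40,ok=T), EMIT:P2(v=0,ok=F)] out:P1(v=0); in:-
At end of tick 5: ['-', 'P4', 'P3', 'P2']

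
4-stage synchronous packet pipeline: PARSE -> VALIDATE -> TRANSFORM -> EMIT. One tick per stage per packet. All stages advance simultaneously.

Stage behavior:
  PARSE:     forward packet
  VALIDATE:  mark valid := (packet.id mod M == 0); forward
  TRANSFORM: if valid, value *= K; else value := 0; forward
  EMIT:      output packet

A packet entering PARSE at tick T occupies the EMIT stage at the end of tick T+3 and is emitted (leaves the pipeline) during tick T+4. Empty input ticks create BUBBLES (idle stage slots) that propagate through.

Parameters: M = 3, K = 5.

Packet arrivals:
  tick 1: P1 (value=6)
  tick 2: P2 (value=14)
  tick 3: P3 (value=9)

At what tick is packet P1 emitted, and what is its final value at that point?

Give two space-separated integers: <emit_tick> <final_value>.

Answer: 5 0

Derivation:
Tick 1: [PARSE:P1(v=6,ok=F), VALIDATE:-, TRANSFORM:-, EMIT:-] out:-; in:P1
Tick 2: [PARSE:P2(v=14,ok=F), VALIDATE:P1(v=6,ok=F), TRANSFORM:-, EMIT:-] out:-; in:P2
Tick 3: [PARSE:P3(v=9,ok=F), VALIDATE:P2(v=14,ok=F), TRANSFORM:P1(v=0,ok=F), EMIT:-] out:-; in:P3
Tick 4: [PARSE:-, VALIDATE:P3(v=9,ok=T), TRANSFORM:P2(v=0,ok=F), EMIT:P1(v=0,ok=F)] out:-; in:-
Tick 5: [PARSE:-, VALIDATE:-, TRANSFORM:P3(v=45,ok=T), EMIT:P2(v=0,ok=F)] out:P1(v=0); in:-
Tick 6: [PARSE:-, VALIDATE:-, TRANSFORM:-, EMIT:P3(v=45,ok=T)] out:P2(v=0); in:-
Tick 7: [PARSE:-, VALIDATE:-, TRANSFORM:-, EMIT:-] out:P3(v=45); in:-
P1: arrives tick 1, valid=False (id=1, id%3=1), emit tick 5, final value 0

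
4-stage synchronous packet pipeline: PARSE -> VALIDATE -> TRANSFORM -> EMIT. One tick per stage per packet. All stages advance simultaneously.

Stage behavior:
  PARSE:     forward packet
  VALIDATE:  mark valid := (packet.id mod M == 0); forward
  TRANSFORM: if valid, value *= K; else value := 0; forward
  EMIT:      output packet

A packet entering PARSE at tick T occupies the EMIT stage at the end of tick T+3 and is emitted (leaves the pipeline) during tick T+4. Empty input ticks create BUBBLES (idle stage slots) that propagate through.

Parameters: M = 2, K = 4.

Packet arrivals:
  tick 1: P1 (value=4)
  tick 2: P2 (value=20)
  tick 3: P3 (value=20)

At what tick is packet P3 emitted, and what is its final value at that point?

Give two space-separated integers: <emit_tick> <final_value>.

Tick 1: [PARSE:P1(v=4,ok=F), VALIDATE:-, TRANSFORM:-, EMIT:-] out:-; in:P1
Tick 2: [PARSE:P2(v=20,ok=F), VALIDATE:P1(v=4,ok=F), TRANSFORM:-, EMIT:-] out:-; in:P2
Tick 3: [PARSE:P3(v=20,ok=F), VALIDATE:P2(v=20,ok=T), TRANSFORM:P1(v=0,ok=F), EMIT:-] out:-; in:P3
Tick 4: [PARSE:-, VALIDATE:P3(v=20,ok=F), TRANSFORM:P2(v=80,ok=T), EMIT:P1(v=0,ok=F)] out:-; in:-
Tick 5: [PARSE:-, VALIDATE:-, TRANSFORM:P3(v=0,ok=F), EMIT:P2(v=80,ok=T)] out:P1(v=0); in:-
Tick 6: [PARSE:-, VALIDATE:-, TRANSFORM:-, EMIT:P3(v=0,ok=F)] out:P2(v=80); in:-
Tick 7: [PARSE:-, VALIDATE:-, TRANSFORM:-, EMIT:-] out:P3(v=0); in:-
P3: arrives tick 3, valid=False (id=3, id%2=1), emit tick 7, final value 0

Answer: 7 0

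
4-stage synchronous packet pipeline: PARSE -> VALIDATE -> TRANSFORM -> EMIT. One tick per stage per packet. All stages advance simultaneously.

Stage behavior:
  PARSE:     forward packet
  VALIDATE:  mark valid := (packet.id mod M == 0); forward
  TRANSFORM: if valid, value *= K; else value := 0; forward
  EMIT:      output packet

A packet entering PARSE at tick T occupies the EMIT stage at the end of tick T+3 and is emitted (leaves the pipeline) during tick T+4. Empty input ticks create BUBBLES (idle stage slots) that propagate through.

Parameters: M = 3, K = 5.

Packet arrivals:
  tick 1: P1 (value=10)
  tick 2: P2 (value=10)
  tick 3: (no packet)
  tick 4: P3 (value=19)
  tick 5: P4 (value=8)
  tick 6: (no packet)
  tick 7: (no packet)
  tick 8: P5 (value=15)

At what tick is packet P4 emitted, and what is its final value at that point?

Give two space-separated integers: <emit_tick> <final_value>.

Tick 1: [PARSE:P1(v=10,ok=F), VALIDATE:-, TRANSFORM:-, EMIT:-] out:-; in:P1
Tick 2: [PARSE:P2(v=10,ok=F), VALIDATE:P1(v=10,ok=F), TRANSFORM:-, EMIT:-] out:-; in:P2
Tick 3: [PARSE:-, VALIDATE:P2(v=10,ok=F), TRANSFORM:P1(v=0,ok=F), EMIT:-] out:-; in:-
Tick 4: [PARSE:P3(v=19,ok=F), VALIDATE:-, TRANSFORM:P2(v=0,ok=F), EMIT:P1(v=0,ok=F)] out:-; in:P3
Tick 5: [PARSE:P4(v=8,ok=F), VALIDATE:P3(v=19,ok=T), TRANSFORM:-, EMIT:P2(v=0,ok=F)] out:P1(v=0); in:P4
Tick 6: [PARSE:-, VALIDATE:P4(v=8,ok=F), TRANSFORM:P3(v=95,ok=T), EMIT:-] out:P2(v=0); in:-
Tick 7: [PARSE:-, VALIDATE:-, TRANSFORM:P4(v=0,ok=F), EMIT:P3(v=95,ok=T)] out:-; in:-
Tick 8: [PARSE:P5(v=15,ok=F), VALIDATE:-, TRANSFORM:-, EMIT:P4(v=0,ok=F)] out:P3(v=95); in:P5
Tick 9: [PARSE:-, VALIDATE:P5(v=15,ok=F), TRANSFORM:-, EMIT:-] out:P4(v=0); in:-
Tick 10: [PARSE:-, VALIDATE:-, TRANSFORM:P5(v=0,ok=F), EMIT:-] out:-; in:-
Tick 11: [PARSE:-, VALIDATE:-, TRANSFORM:-, EMIT:P5(v=0,ok=F)] out:-; in:-
Tick 12: [PARSE:-, VALIDATE:-, TRANSFORM:-, EMIT:-] out:P5(v=0); in:-
P4: arrives tick 5, valid=False (id=4, id%3=1), emit tick 9, final value 0

Answer: 9 0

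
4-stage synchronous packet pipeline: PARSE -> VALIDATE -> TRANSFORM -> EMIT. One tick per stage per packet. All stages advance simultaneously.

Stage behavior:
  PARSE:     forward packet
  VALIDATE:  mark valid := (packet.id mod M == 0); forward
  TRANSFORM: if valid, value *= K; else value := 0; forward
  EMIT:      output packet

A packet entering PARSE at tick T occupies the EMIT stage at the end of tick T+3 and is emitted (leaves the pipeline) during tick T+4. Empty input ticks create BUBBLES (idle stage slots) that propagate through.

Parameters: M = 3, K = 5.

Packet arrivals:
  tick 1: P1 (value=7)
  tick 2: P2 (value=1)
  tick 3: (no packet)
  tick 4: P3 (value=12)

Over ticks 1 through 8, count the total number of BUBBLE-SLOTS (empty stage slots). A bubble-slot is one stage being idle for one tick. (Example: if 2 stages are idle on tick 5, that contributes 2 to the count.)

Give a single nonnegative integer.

Tick 1: [PARSE:P1(v=7,ok=F), VALIDATE:-, TRANSFORM:-, EMIT:-] out:-; bubbles=3
Tick 2: [PARSE:P2(v=1,ok=F), VALIDATE:P1(v=7,ok=F), TRANSFORM:-, EMIT:-] out:-; bubbles=2
Tick 3: [PARSE:-, VALIDATE:P2(v=1,ok=F), TRANSFORM:P1(v=0,ok=F), EMIT:-] out:-; bubbles=2
Tick 4: [PARSE:P3(v=12,ok=F), VALIDATE:-, TRANSFORM:P2(v=0,ok=F), EMIT:P1(v=0,ok=F)] out:-; bubbles=1
Tick 5: [PARSE:-, VALIDATE:P3(v=12,ok=T), TRANSFORM:-, EMIT:P2(v=0,ok=F)] out:P1(v=0); bubbles=2
Tick 6: [PARSE:-, VALIDATE:-, TRANSFORM:P3(v=60,ok=T), EMIT:-] out:P2(v=0); bubbles=3
Tick 7: [PARSE:-, VALIDATE:-, TRANSFORM:-, EMIT:P3(v=60,ok=T)] out:-; bubbles=3
Tick 8: [PARSE:-, VALIDATE:-, TRANSFORM:-, EMIT:-] out:P3(v=60); bubbles=4
Total bubble-slots: 20

Answer: 20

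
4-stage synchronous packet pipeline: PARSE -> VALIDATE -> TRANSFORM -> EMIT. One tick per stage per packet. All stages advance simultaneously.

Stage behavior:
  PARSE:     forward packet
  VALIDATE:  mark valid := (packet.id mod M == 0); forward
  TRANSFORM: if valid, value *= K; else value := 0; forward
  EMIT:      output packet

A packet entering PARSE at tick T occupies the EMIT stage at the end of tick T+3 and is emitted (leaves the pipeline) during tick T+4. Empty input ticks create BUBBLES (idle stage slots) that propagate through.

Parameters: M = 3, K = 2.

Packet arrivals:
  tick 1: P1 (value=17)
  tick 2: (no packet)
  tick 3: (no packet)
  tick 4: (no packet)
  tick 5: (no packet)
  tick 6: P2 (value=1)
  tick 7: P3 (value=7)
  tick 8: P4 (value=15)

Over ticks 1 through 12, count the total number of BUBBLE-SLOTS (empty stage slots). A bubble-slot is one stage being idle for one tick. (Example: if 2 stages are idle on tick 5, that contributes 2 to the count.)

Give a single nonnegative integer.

Answer: 32

Derivation:
Tick 1: [PARSE:P1(v=17,ok=F), VALIDATE:-, TRANSFORM:-, EMIT:-] out:-; bubbles=3
Tick 2: [PARSE:-, VALIDATE:P1(v=17,ok=F), TRANSFORM:-, EMIT:-] out:-; bubbles=3
Tick 3: [PARSE:-, VALIDATE:-, TRANSFORM:P1(v=0,ok=F), EMIT:-] out:-; bubbles=3
Tick 4: [PARSE:-, VALIDATE:-, TRANSFORM:-, EMIT:P1(v=0,ok=F)] out:-; bubbles=3
Tick 5: [PARSE:-, VALIDATE:-, TRANSFORM:-, EMIT:-] out:P1(v=0); bubbles=4
Tick 6: [PARSE:P2(v=1,ok=F), VALIDATE:-, TRANSFORM:-, EMIT:-] out:-; bubbles=3
Tick 7: [PARSE:P3(v=7,ok=F), VALIDATE:P2(v=1,ok=F), TRANSFORM:-, EMIT:-] out:-; bubbles=2
Tick 8: [PARSE:P4(v=15,ok=F), VALIDATE:P3(v=7,ok=T), TRANSFORM:P2(v=0,ok=F), EMIT:-] out:-; bubbles=1
Tick 9: [PARSE:-, VALIDATE:P4(v=15,ok=F), TRANSFORM:P3(v=14,ok=T), EMIT:P2(v=0,ok=F)] out:-; bubbles=1
Tick 10: [PARSE:-, VALIDATE:-, TRANSFORM:P4(v=0,ok=F), EMIT:P3(v=14,ok=T)] out:P2(v=0); bubbles=2
Tick 11: [PARSE:-, VALIDATE:-, TRANSFORM:-, EMIT:P4(v=0,ok=F)] out:P3(v=14); bubbles=3
Tick 12: [PARSE:-, VALIDATE:-, TRANSFORM:-, EMIT:-] out:P4(v=0); bubbles=4
Total bubble-slots: 32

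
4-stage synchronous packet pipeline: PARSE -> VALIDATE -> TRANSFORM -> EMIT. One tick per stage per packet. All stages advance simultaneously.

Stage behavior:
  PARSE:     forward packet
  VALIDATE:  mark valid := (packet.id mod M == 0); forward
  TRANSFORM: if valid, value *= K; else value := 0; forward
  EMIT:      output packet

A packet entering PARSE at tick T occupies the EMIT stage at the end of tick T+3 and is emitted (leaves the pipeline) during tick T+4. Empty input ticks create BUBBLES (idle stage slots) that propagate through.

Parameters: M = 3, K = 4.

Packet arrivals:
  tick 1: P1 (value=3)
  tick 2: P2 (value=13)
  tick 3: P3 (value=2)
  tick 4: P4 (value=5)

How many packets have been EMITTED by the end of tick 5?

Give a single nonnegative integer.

Tick 1: [PARSE:P1(v=3,ok=F), VALIDATE:-, TRANSFORM:-, EMIT:-] out:-; in:P1
Tick 2: [PARSE:P2(v=13,ok=F), VALIDATE:P1(v=3,ok=F), TRANSFORM:-, EMIT:-] out:-; in:P2
Tick 3: [PARSE:P3(v=2,ok=F), VALIDATE:P2(v=13,ok=F), TRANSFORM:P1(v=0,ok=F), EMIT:-] out:-; in:P3
Tick 4: [PARSE:P4(v=5,ok=F), VALIDATE:P3(v=2,ok=T), TRANSFORM:P2(v=0,ok=F), EMIT:P1(v=0,ok=F)] out:-; in:P4
Tick 5: [PARSE:-, VALIDATE:P4(v=5,ok=F), TRANSFORM:P3(v=8,ok=T), EMIT:P2(v=0,ok=F)] out:P1(v=0); in:-
Emitted by tick 5: ['P1']

Answer: 1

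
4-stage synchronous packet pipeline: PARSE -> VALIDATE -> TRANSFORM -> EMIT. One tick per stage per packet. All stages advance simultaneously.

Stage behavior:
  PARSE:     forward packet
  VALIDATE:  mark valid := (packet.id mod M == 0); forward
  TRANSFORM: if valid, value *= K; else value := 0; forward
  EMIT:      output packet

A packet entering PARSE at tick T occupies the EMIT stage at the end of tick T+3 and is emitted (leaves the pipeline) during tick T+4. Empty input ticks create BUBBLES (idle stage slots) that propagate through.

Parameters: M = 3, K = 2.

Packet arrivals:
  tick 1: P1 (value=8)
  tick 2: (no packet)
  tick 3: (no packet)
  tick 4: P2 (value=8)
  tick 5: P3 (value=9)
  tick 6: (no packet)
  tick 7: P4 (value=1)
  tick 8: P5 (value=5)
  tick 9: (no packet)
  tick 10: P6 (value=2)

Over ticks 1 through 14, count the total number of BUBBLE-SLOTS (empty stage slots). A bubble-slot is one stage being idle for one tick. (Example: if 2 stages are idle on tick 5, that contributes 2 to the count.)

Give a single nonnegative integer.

Tick 1: [PARSE:P1(v=8,ok=F), VALIDATE:-, TRANSFORM:-, EMIT:-] out:-; bubbles=3
Tick 2: [PARSE:-, VALIDATE:P1(v=8,ok=F), TRANSFORM:-, EMIT:-] out:-; bubbles=3
Tick 3: [PARSE:-, VALIDATE:-, TRANSFORM:P1(v=0,ok=F), EMIT:-] out:-; bubbles=3
Tick 4: [PARSE:P2(v=8,ok=F), VALIDATE:-, TRANSFORM:-, EMIT:P1(v=0,ok=F)] out:-; bubbles=2
Tick 5: [PARSE:P3(v=9,ok=F), VALIDATE:P2(v=8,ok=F), TRANSFORM:-, EMIT:-] out:P1(v=0); bubbles=2
Tick 6: [PARSE:-, VALIDATE:P3(v=9,ok=T), TRANSFORM:P2(v=0,ok=F), EMIT:-] out:-; bubbles=2
Tick 7: [PARSE:P4(v=1,ok=F), VALIDATE:-, TRANSFORM:P3(v=18,ok=T), EMIT:P2(v=0,ok=F)] out:-; bubbles=1
Tick 8: [PARSE:P5(v=5,ok=F), VALIDATE:P4(v=1,ok=F), TRANSFORM:-, EMIT:P3(v=18,ok=T)] out:P2(v=0); bubbles=1
Tick 9: [PARSE:-, VALIDATE:P5(v=5,ok=F), TRANSFORM:P4(v=0,ok=F), EMIT:-] out:P3(v=18); bubbles=2
Tick 10: [PARSE:P6(v=2,ok=F), VALIDATE:-, TRANSFORM:P5(v=0,ok=F), EMIT:P4(v=0,ok=F)] out:-; bubbles=1
Tick 11: [PARSE:-, VALIDATE:P6(v=2,ok=T), TRANSFORM:-, EMIT:P5(v=0,ok=F)] out:P4(v=0); bubbles=2
Tick 12: [PARSE:-, VALIDATE:-, TRANSFORM:P6(v=4,ok=T), EMIT:-] out:P5(v=0); bubbles=3
Tick 13: [PARSE:-, VALIDATE:-, TRANSFORM:-, EMIT:P6(v=4,ok=T)] out:-; bubbles=3
Tick 14: [PARSE:-, VALIDATE:-, TRANSFORM:-, EMIT:-] out:P6(v=4); bubbles=4
Total bubble-slots: 32

Answer: 32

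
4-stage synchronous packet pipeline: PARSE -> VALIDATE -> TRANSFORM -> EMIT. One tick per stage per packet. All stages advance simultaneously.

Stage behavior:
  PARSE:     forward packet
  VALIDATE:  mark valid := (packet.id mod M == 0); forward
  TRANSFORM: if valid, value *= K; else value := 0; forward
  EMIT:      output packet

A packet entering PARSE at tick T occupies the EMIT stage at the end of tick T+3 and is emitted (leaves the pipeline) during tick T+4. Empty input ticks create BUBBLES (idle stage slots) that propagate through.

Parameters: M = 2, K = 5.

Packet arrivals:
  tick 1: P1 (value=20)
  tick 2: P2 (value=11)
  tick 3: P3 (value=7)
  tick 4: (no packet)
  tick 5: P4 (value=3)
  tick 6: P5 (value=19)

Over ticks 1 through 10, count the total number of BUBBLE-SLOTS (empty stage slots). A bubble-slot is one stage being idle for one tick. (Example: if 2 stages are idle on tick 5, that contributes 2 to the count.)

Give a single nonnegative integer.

Answer: 20

Derivation:
Tick 1: [PARSE:P1(v=20,ok=F), VALIDATE:-, TRANSFORM:-, EMIT:-] out:-; bubbles=3
Tick 2: [PARSE:P2(v=11,ok=F), VALIDATE:P1(v=20,ok=F), TRANSFORM:-, EMIT:-] out:-; bubbles=2
Tick 3: [PARSE:P3(v=7,ok=F), VALIDATE:P2(v=11,ok=T), TRANSFORM:P1(v=0,ok=F), EMIT:-] out:-; bubbles=1
Tick 4: [PARSE:-, VALIDATE:P3(v=7,ok=F), TRANSFORM:P2(v=55,ok=T), EMIT:P1(v=0,ok=F)] out:-; bubbles=1
Tick 5: [PARSE:P4(v=3,ok=F), VALIDATE:-, TRANSFORM:P3(v=0,ok=F), EMIT:P2(v=55,ok=T)] out:P1(v=0); bubbles=1
Tick 6: [PARSE:P5(v=19,ok=F), VALIDATE:P4(v=3,ok=T), TRANSFORM:-, EMIT:P3(v=0,ok=F)] out:P2(v=55); bubbles=1
Tick 7: [PARSE:-, VALIDATE:P5(v=19,ok=F), TRANSFORM:P4(v=15,ok=T), EMIT:-] out:P3(v=0); bubbles=2
Tick 8: [PARSE:-, VALIDATE:-, TRANSFORM:P5(v=0,ok=F), EMIT:P4(v=15,ok=T)] out:-; bubbles=2
Tick 9: [PARSE:-, VALIDATE:-, TRANSFORM:-, EMIT:P5(v=0,ok=F)] out:P4(v=15); bubbles=3
Tick 10: [PARSE:-, VALIDATE:-, TRANSFORM:-, EMIT:-] out:P5(v=0); bubbles=4
Total bubble-slots: 20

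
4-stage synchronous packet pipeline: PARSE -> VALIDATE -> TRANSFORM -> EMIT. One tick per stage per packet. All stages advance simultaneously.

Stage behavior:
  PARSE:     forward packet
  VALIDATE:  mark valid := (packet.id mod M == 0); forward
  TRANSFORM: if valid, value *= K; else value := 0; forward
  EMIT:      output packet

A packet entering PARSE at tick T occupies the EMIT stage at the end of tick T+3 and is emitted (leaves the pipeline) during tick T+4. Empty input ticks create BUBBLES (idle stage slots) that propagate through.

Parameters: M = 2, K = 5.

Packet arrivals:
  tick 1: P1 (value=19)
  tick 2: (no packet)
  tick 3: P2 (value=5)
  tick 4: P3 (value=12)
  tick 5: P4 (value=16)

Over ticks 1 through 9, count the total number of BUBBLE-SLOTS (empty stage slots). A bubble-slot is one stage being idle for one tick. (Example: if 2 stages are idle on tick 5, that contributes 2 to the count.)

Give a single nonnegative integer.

Answer: 20

Derivation:
Tick 1: [PARSE:P1(v=19,ok=F), VALIDATE:-, TRANSFORM:-, EMIT:-] out:-; bubbles=3
Tick 2: [PARSE:-, VALIDATE:P1(v=19,ok=F), TRANSFORM:-, EMIT:-] out:-; bubbles=3
Tick 3: [PARSE:P2(v=5,ok=F), VALIDATE:-, TRANSFORM:P1(v=0,ok=F), EMIT:-] out:-; bubbles=2
Tick 4: [PARSE:P3(v=12,ok=F), VALIDATE:P2(v=5,ok=T), TRANSFORM:-, EMIT:P1(v=0,ok=F)] out:-; bubbles=1
Tick 5: [PARSE:P4(v=16,ok=F), VALIDATE:P3(v=12,ok=F), TRANSFORM:P2(v=25,ok=T), EMIT:-] out:P1(v=0); bubbles=1
Tick 6: [PARSE:-, VALIDATE:P4(v=16,ok=T), TRANSFORM:P3(v=0,ok=F), EMIT:P2(v=25,ok=T)] out:-; bubbles=1
Tick 7: [PARSE:-, VALIDATE:-, TRANSFORM:P4(v=80,ok=T), EMIT:P3(v=0,ok=F)] out:P2(v=25); bubbles=2
Tick 8: [PARSE:-, VALIDATE:-, TRANSFORM:-, EMIT:P4(v=80,ok=T)] out:P3(v=0); bubbles=3
Tick 9: [PARSE:-, VALIDATE:-, TRANSFORM:-, EMIT:-] out:P4(v=80); bubbles=4
Total bubble-slots: 20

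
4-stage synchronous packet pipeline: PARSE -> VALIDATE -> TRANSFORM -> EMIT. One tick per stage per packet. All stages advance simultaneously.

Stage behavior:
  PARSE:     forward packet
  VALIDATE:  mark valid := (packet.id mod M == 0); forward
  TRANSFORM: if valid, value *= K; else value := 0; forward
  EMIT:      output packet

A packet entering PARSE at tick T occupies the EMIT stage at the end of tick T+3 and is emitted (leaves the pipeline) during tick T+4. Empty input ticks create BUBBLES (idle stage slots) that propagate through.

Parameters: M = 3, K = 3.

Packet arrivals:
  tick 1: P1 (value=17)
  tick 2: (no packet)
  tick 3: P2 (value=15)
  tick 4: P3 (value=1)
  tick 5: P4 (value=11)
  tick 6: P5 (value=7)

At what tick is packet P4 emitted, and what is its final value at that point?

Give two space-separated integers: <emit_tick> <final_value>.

Tick 1: [PARSE:P1(v=17,ok=F), VALIDATE:-, TRANSFORM:-, EMIT:-] out:-; in:P1
Tick 2: [PARSE:-, VALIDATE:P1(v=17,ok=F), TRANSFORM:-, EMIT:-] out:-; in:-
Tick 3: [PARSE:P2(v=15,ok=F), VALIDATE:-, TRANSFORM:P1(v=0,ok=F), EMIT:-] out:-; in:P2
Tick 4: [PARSE:P3(v=1,ok=F), VALIDATE:P2(v=15,ok=F), TRANSFORM:-, EMIT:P1(v=0,ok=F)] out:-; in:P3
Tick 5: [PARSE:P4(v=11,ok=F), VALIDATE:P3(v=1,ok=T), TRANSFORM:P2(v=0,ok=F), EMIT:-] out:P1(v=0); in:P4
Tick 6: [PARSE:P5(v=7,ok=F), VALIDATE:P4(v=11,ok=F), TRANSFORM:P3(v=3,ok=T), EMIT:P2(v=0,ok=F)] out:-; in:P5
Tick 7: [PARSE:-, VALIDATE:P5(v=7,ok=F), TRANSFORM:P4(v=0,ok=F), EMIT:P3(v=3,ok=T)] out:P2(v=0); in:-
Tick 8: [PARSE:-, VALIDATE:-, TRANSFORM:P5(v=0,ok=F), EMIT:P4(v=0,ok=F)] out:P3(v=3); in:-
Tick 9: [PARSE:-, VALIDATE:-, TRANSFORM:-, EMIT:P5(v=0,ok=F)] out:P4(v=0); in:-
Tick 10: [PARSE:-, VALIDATE:-, TRANSFORM:-, EMIT:-] out:P5(v=0); in:-
P4: arrives tick 5, valid=False (id=4, id%3=1), emit tick 9, final value 0

Answer: 9 0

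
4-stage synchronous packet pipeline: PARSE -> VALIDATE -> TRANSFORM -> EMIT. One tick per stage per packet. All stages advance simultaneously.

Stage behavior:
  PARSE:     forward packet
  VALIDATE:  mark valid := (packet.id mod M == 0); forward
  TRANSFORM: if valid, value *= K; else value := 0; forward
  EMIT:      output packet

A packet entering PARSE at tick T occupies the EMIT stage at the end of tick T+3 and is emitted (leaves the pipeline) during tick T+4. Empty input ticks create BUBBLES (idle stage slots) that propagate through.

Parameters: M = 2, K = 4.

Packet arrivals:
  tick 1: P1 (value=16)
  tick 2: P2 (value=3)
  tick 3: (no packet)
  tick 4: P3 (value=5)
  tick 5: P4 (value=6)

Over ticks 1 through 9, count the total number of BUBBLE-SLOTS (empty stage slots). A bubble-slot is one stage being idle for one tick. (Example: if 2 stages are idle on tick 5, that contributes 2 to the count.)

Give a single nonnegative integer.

Answer: 20

Derivation:
Tick 1: [PARSE:P1(v=16,ok=F), VALIDATE:-, TRANSFORM:-, EMIT:-] out:-; bubbles=3
Tick 2: [PARSE:P2(v=3,ok=F), VALIDATE:P1(v=16,ok=F), TRANSFORM:-, EMIT:-] out:-; bubbles=2
Tick 3: [PARSE:-, VALIDATE:P2(v=3,ok=T), TRANSFORM:P1(v=0,ok=F), EMIT:-] out:-; bubbles=2
Tick 4: [PARSE:P3(v=5,ok=F), VALIDATE:-, TRANSFORM:P2(v=12,ok=T), EMIT:P1(v=0,ok=F)] out:-; bubbles=1
Tick 5: [PARSE:P4(v=6,ok=F), VALIDATE:P3(v=5,ok=F), TRANSFORM:-, EMIT:P2(v=12,ok=T)] out:P1(v=0); bubbles=1
Tick 6: [PARSE:-, VALIDATE:P4(v=6,ok=T), TRANSFORM:P3(v=0,ok=F), EMIT:-] out:P2(v=12); bubbles=2
Tick 7: [PARSE:-, VALIDATE:-, TRANSFORM:P4(v=24,ok=T), EMIT:P3(v=0,ok=F)] out:-; bubbles=2
Tick 8: [PARSE:-, VALIDATE:-, TRANSFORM:-, EMIT:P4(v=24,ok=T)] out:P3(v=0); bubbles=3
Tick 9: [PARSE:-, VALIDATE:-, TRANSFORM:-, EMIT:-] out:P4(v=24); bubbles=4
Total bubble-slots: 20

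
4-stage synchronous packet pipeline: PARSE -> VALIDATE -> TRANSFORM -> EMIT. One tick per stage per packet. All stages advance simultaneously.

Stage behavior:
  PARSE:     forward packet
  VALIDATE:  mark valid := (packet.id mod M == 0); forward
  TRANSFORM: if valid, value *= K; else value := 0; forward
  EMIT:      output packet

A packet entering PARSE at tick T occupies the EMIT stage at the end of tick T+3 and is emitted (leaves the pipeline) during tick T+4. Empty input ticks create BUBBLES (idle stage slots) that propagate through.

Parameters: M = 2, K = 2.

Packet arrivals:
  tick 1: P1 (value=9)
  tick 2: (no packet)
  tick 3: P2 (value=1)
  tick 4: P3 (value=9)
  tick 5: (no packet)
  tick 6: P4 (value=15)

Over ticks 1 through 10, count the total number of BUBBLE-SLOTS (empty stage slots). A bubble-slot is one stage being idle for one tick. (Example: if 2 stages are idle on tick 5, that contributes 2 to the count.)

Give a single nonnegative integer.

Answer: 24

Derivation:
Tick 1: [PARSE:P1(v=9,ok=F), VALIDATE:-, TRANSFORM:-, EMIT:-] out:-; bubbles=3
Tick 2: [PARSE:-, VALIDATE:P1(v=9,ok=F), TRANSFORM:-, EMIT:-] out:-; bubbles=3
Tick 3: [PARSE:P2(v=1,ok=F), VALIDATE:-, TRANSFORM:P1(v=0,ok=F), EMIT:-] out:-; bubbles=2
Tick 4: [PARSE:P3(v=9,ok=F), VALIDATE:P2(v=1,ok=T), TRANSFORM:-, EMIT:P1(v=0,ok=F)] out:-; bubbles=1
Tick 5: [PARSE:-, VALIDATE:P3(v=9,ok=F), TRANSFORM:P2(v=2,ok=T), EMIT:-] out:P1(v=0); bubbles=2
Tick 6: [PARSE:P4(v=15,ok=F), VALIDATE:-, TRANSFORM:P3(v=0,ok=F), EMIT:P2(v=2,ok=T)] out:-; bubbles=1
Tick 7: [PARSE:-, VALIDATE:P4(v=15,ok=T), TRANSFORM:-, EMIT:P3(v=0,ok=F)] out:P2(v=2); bubbles=2
Tick 8: [PARSE:-, VALIDATE:-, TRANSFORM:P4(v=30,ok=T), EMIT:-] out:P3(v=0); bubbles=3
Tick 9: [PARSE:-, VALIDATE:-, TRANSFORM:-, EMIT:P4(v=30,ok=T)] out:-; bubbles=3
Tick 10: [PARSE:-, VALIDATE:-, TRANSFORM:-, EMIT:-] out:P4(v=30); bubbles=4
Total bubble-slots: 24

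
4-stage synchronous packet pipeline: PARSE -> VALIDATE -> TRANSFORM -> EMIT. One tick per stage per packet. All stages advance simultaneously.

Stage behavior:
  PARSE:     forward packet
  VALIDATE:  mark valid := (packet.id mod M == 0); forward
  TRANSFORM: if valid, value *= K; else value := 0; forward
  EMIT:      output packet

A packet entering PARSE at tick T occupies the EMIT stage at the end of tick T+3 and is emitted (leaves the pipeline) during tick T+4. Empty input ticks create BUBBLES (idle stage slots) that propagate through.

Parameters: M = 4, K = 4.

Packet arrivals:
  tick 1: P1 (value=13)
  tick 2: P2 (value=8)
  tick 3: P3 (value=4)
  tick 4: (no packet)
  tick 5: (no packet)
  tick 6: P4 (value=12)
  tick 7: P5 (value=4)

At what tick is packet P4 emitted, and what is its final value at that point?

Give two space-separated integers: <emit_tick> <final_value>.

Tick 1: [PARSE:P1(v=13,ok=F), VALIDATE:-, TRANSFORM:-, EMIT:-] out:-; in:P1
Tick 2: [PARSE:P2(v=8,ok=F), VALIDATE:P1(v=13,ok=F), TRANSFORM:-, EMIT:-] out:-; in:P2
Tick 3: [PARSE:P3(v=4,ok=F), VALIDATE:P2(v=8,ok=F), TRANSFORM:P1(v=0,ok=F), EMIT:-] out:-; in:P3
Tick 4: [PARSE:-, VALIDATE:P3(v=4,ok=F), TRANSFORM:P2(v=0,ok=F), EMIT:P1(v=0,ok=F)] out:-; in:-
Tick 5: [PARSE:-, VALIDATE:-, TRANSFORM:P3(v=0,ok=F), EMIT:P2(v=0,ok=F)] out:P1(v=0); in:-
Tick 6: [PARSE:P4(v=12,ok=F), VALIDATE:-, TRANSFORM:-, EMIT:P3(v=0,ok=F)] out:P2(v=0); in:P4
Tick 7: [PARSE:P5(v=4,ok=F), VALIDATE:P4(v=12,ok=T), TRANSFORM:-, EMIT:-] out:P3(v=0); in:P5
Tick 8: [PARSE:-, VALIDATE:P5(v=4,ok=F), TRANSFORM:P4(v=48,ok=T), EMIT:-] out:-; in:-
Tick 9: [PARSE:-, VALIDATE:-, TRANSFORM:P5(v=0,ok=F), EMIT:P4(v=48,ok=T)] out:-; in:-
Tick 10: [PARSE:-, VALIDATE:-, TRANSFORM:-, EMIT:P5(v=0,ok=F)] out:P4(v=48); in:-
Tick 11: [PARSE:-, VALIDATE:-, TRANSFORM:-, EMIT:-] out:P5(v=0); in:-
P4: arrives tick 6, valid=True (id=4, id%4=0), emit tick 10, final value 48

Answer: 10 48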